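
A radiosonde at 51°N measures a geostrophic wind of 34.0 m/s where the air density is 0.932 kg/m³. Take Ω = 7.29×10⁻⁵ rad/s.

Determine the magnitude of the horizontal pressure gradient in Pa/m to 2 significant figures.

3.6×10⁻³ Pa/m

Coriolis parameter at 51°N:
f = 2Ω sin φ = 2 × 7.29×10⁻⁵ × sin 51° = 1.13×10⁻⁴ s⁻¹
Geostrophic balance rearranged: |∂P/∂n| = f ρ V_g
|∂P/∂n| = 1.13×10⁻⁴ × 0.932 × 34.0 = 3.59×10⁻³ Pa/m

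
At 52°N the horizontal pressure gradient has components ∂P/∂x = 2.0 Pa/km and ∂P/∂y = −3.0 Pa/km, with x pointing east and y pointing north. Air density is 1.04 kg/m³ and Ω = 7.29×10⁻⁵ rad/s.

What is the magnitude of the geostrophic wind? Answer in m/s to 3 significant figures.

30.2 m/s

Coriolis parameter at 52°N:
f = 2Ω sin φ = 2 × 7.29×10⁻⁵ × sin 52° = 1.15×10⁻⁴ s⁻¹
Component geostrophic relations (x east, y north):
u_g = −(1/(fρ)) ∂P/∂y,  v_g = (1/(fρ)) ∂P/∂x
u_g = −(−3.0×10⁻³)/(1.15×10⁻⁴ × 1.04) = 25.1 m/s;  v_g = (2.0×10⁻³)/(1.15×10⁻⁴ × 1.04) = 16.7 m/s
|V_g| = √(u_g² + v_g²) = 30.2 m/s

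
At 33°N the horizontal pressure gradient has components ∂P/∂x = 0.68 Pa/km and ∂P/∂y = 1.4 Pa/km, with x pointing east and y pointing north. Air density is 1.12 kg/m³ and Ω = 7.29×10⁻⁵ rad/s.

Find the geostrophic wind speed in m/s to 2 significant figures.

Coriolis parameter at 33°N:
f = 2Ω sin φ = 2 × 7.29×10⁻⁵ × sin 33° = 7.94×10⁻⁵ s⁻¹
Component geostrophic relations (x east, y north):
u_g = −(1/(fρ)) ∂P/∂y,  v_g = (1/(fρ)) ∂P/∂x
u_g = −(1.4×10⁻³)/(7.94×10⁻⁵ × 1.12) = −15.7 m/s;  v_g = (0.68×10⁻³)/(7.94×10⁻⁵ × 1.12) = 7.65 m/s
|V_g| = √(u_g² + v_g²) = 17.5 m/s

18 m/s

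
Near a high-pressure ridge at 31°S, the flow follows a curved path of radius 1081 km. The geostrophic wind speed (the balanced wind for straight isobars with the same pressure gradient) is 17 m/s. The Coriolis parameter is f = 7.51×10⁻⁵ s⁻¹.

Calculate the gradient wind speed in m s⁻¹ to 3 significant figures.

Around a high, pressure-gradient force acts outward with centrifugal, so Coriolis balances both:
fV = (1/ρ)|∂P/∂n| + V²/R  →  V² − fR·V + fR·V_g = 0
With fR = 7.51×10⁻⁵ × 1081×10³ m = 81.2 m/s:
V = [fR − √((fR)² − 4 fR V_g)]/2 = [81.2 − √(81.2² − 4×81.2×17)]/2 = 24.2 m/s
Supergeostrophic (V > V_g = 17 m/s), as expected around a high.

24.2 m s⁻¹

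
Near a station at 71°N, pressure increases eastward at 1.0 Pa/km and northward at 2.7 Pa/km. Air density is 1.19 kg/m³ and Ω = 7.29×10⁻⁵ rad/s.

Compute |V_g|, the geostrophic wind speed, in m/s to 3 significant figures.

Coriolis parameter at 71°N:
f = 2Ω sin φ = 2 × 7.29×10⁻⁵ × sin 71° = 1.38×10⁻⁴ s⁻¹
Component geostrophic relations (x east, y north):
u_g = −(1/(fρ)) ∂P/∂y,  v_g = (1/(fρ)) ∂P/∂x
u_g = −(2.7×10⁻³)/(1.38×10⁻⁴ × 1.19) = −16.5 m/s;  v_g = (1.0×10⁻³)/(1.38×10⁻⁴ × 1.19) = 6.10 m/s
|V_g| = √(u_g² + v_g²) = 17.6 m/s

17.6 m/s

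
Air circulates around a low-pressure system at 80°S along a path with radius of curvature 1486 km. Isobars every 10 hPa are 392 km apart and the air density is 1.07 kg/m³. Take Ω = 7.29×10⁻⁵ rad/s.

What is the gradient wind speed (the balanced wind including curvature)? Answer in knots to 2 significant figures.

30 knots

Coriolis parameter at 80°S:
f = 2Ω sin φ = 2 × 7.29×10⁻⁵ × sin 80° = 1.44×10⁻⁴ s⁻¹
Pressure gradient: |∂P/∂n| = 1000 Pa / 392000 m = 2.55×10⁻³ Pa/m
Geostrophic speed: V_g = |∂P/∂n|/(fρ) = 2.55×10⁻³/(1.44×10⁻⁴ × 1.07) = 16.6 m/s
Around a low, centrifugal force acts outward with Coriolis, so pressure-gradient force balances both:
(1/ρ)|∂P/∂n| = fV + V²/R  →  V² + fR·V − fR·V_g = 0
With fR = 1.44×10⁻⁴ × 1486×10³ m = 213 m/s:
V = [−fR + √((fR)² + 4 fR V_g)]/2 = [−213 + √(213² + 4×213×16.6)]/2 = 15.5 m/s
Subgeostrophic (V < V_g = 16.6 m/s), as expected around a low.
Converting: 15.5 m/s × 1.944 = 30 knots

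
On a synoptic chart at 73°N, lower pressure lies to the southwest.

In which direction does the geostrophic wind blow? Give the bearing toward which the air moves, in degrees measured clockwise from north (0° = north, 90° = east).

The pressure-gradient force points toward the southwest (bearing 225°).
Geostrophic balance: in the Northern Hemisphere the Coriolis force deflects motion to the right, so the geostrophic wind blows 90° to the right of the pressure-gradient force (low pressure on the left).
Rotating 225° by 90° clockwise gives 315° — the wind blows toward the northwest.

315°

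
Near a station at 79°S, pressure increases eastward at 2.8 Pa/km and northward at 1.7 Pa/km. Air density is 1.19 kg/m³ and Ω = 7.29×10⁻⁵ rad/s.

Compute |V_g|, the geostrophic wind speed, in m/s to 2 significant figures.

19 m/s

Coriolis parameter at 79°S:
f = 2Ω sin φ = 2 × 7.29×10⁻⁵ × sin 79° = 1.43×10⁻⁴ s⁻¹
In the Southern Hemisphere f is negative: f = −1.43×10⁻⁴ s⁻¹.
Component geostrophic relations (x east, y north):
u_g = −(1/(fρ)) ∂P/∂y,  v_g = (1/(fρ)) ∂P/∂x
u_g = −(1.7×10⁻³)/(−1.43×10⁻⁴ × 1.19) = 9.98 m/s;  v_g = (2.8×10⁻³)/(−1.43×10⁻⁴ × 1.19) = −16.4 m/s
|V_g| = √(u_g² + v_g²) = 19.2 m/s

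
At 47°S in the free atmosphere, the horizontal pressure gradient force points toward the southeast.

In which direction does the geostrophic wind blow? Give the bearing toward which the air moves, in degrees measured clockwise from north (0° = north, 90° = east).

The pressure-gradient force points toward the southeast (bearing 135°).
Geostrophic balance: in the Southern Hemisphere the Coriolis force deflects motion to the left, so the geostrophic wind blows 90° to the left of the pressure-gradient force (low pressure on the right).
Rotating 135° by 90° counterclockwise gives 045° — the wind blows toward the northeast.

045°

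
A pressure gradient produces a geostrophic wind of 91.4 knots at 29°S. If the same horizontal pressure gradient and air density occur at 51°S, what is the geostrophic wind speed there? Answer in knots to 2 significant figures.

With the same pressure gradient and density, V_g ∝ 1/f ∝ 1/sin φ.
V₂ = V₁ · sin φ₁ / sin φ₂ = 91.4 × sin 29° / sin 51°
V₂ = 91.4 × 0.4848/0.7771 = 57 knots

57 knots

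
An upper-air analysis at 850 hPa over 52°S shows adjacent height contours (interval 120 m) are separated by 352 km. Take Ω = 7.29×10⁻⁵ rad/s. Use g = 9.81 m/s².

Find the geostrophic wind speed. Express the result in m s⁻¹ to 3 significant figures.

29.1 m s⁻¹

Coriolis parameter at 52°S:
f = 2Ω sin φ = 2 × 7.29×10⁻⁵ × sin 52° = 1.15×10⁻⁴ s⁻¹
Height gradient: |∂Z/∂n| = 120 m / 352000 m = 3.41×10⁻⁴
On a pressure surface, geostrophic balance gives V_g = (g/f)|∂Z/∂n|:
V_g = 9.81 × 3.41×10⁻⁴ / 1.15×10⁻⁴ = 29.1 m/s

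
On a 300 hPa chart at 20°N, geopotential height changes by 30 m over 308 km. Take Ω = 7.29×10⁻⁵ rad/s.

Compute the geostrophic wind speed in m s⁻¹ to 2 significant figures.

Coriolis parameter at 20°N:
f = 2Ω sin φ = 2 × 7.29×10⁻⁵ × sin 20° = 4.99×10⁻⁵ s⁻¹
Height gradient: |∂Z/∂n| = 30 m / 308000 m = 9.74×10⁻⁵
On a pressure surface, geostrophic balance gives V_g = (g/f)|∂Z/∂n|:
V_g = 9.81 × 9.74×10⁻⁵ / 4.99×10⁻⁵ = 19.2 m/s

19 m s⁻¹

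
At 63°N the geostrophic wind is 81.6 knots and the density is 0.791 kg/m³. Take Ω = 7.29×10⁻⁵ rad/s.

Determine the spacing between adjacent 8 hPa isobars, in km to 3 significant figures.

Coriolis parameter at 63°N:
f = 2Ω sin φ = 2 × 7.29×10⁻⁵ × sin 63° = 1.30×10⁻⁴ s⁻¹
Wind speed in SI: 81.6 knots = 42.0 m/s
Geostrophic balance rearranged: |∂P/∂n| = f ρ V_g
|∂P/∂n| = 1.30×10⁻⁴ × 0.791 × 42.0 = 4.31×10⁻³ Pa/m
Isobar spacing: Δn = ΔP/|∂P/∂n| = 800 Pa / 4.31×10⁻³ Pa/m = 185459 m ≈ 185 km

185 km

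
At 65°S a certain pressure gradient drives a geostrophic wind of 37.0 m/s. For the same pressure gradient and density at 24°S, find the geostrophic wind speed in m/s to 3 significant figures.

With the same pressure gradient and density, V_g ∝ 1/f ∝ 1/sin φ.
V₂ = V₁ · sin φ₁ / sin φ₂ = 37.0 × sin 65° / sin 24°
V₂ = 37.0 × 0.9063/0.4067 = 82.4 m/s

82.4 m/s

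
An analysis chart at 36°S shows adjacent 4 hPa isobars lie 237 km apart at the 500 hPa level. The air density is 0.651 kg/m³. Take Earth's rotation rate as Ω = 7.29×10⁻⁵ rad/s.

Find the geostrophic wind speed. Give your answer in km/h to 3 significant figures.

109 km/h

Coriolis parameter at 36°S:
f = 2Ω sin φ = 2 × 7.29×10⁻⁵ × sin 36° = 8.57×10⁻⁵ s⁻¹
Pressure gradient: |∂P/∂n| = 400 Pa / 237000 m = 1.69×10⁻³ Pa/m
Geostrophic balance (pressure-gradient force = Coriolis force):
V_g = (1/(fρ)) |∂P/∂n| = 1.69×10⁻³ / (8.57×10⁻⁵ × 0.651) = 30.3 m/s
Converting: 30.3 m/s × 3.6 = 109 km/h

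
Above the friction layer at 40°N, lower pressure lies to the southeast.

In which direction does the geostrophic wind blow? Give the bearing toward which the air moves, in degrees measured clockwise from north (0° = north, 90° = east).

The pressure-gradient force points toward the southeast (bearing 135°).
Geostrophic balance: in the Northern Hemisphere the Coriolis force deflects motion to the right, so the geostrophic wind blows 90° to the right of the pressure-gradient force (low pressure on the left).
Rotating 135° by 90° clockwise gives 225° — the wind blows toward the southwest.

225°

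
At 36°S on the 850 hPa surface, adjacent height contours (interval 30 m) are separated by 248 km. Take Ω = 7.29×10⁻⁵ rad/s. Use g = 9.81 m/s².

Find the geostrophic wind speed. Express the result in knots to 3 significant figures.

Coriolis parameter at 36°S:
f = 2Ω sin φ = 2 × 7.29×10⁻⁵ × sin 36° = 8.57×10⁻⁵ s⁻¹
Height gradient: |∂Z/∂n| = 30 m / 248000 m = 1.21×10⁻⁴
On a pressure surface, geostrophic balance gives V_g = (g/f)|∂Z/∂n|:
V_g = 9.81 × 1.21×10⁻⁴ / 8.57×10⁻⁵ = 13.8 m/s
Converting: 13.8 m/s × 1.944 = 26.9 knots

26.9 knots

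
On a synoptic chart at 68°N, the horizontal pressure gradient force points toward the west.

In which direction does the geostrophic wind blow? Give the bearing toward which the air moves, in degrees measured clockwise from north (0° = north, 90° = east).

The pressure-gradient force points toward the west (bearing 270°).
Geostrophic balance: in the Northern Hemisphere the Coriolis force deflects motion to the right, so the geostrophic wind blows 90° to the right of the pressure-gradient force (low pressure on the left).
Rotating 270° by 90° clockwise gives 000° — the wind blows toward the north.

000°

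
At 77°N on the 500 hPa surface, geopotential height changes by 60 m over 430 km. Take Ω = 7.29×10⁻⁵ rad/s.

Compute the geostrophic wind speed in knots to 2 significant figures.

Coriolis parameter at 77°N:
f = 2Ω sin φ = 2 × 7.29×10⁻⁵ × sin 77° = 1.42×10⁻⁴ s⁻¹
Height gradient: |∂Z/∂n| = 60 m / 430000 m = 1.40×10⁻⁴
On a pressure surface, geostrophic balance gives V_g = (g/f)|∂Z/∂n|:
V_g = 9.81 × 1.40×10⁻⁴ / 1.42×10⁻⁴ = 9.64 m/s
Converting: 9.64 m/s × 1.944 = 19 knots

19 knots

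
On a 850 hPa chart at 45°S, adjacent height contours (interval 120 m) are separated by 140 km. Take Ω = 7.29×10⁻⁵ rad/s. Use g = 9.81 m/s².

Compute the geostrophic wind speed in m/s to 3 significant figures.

81.6 m/s

Coriolis parameter at 45°S:
f = 2Ω sin φ = 2 × 7.29×10⁻⁵ × sin 45° = 1.03×10⁻⁴ s⁻¹
Height gradient: |∂Z/∂n| = 120 m / 140000 m = 8.57×10⁻⁴
On a pressure surface, geostrophic balance gives V_g = (g/f)|∂Z/∂n|:
V_g = 9.81 × 8.57×10⁻⁴ / 1.03×10⁻⁴ = 81.6 m/s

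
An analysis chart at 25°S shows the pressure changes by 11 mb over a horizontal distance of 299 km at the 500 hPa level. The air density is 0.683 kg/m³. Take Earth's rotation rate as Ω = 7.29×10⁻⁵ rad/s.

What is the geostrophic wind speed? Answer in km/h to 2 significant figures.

310 km/h

Coriolis parameter at 25°S:
f = 2Ω sin φ = 2 × 7.29×10⁻⁵ × sin 25° = 6.16×10⁻⁵ s⁻¹
Pressure gradient: |∂P/∂n| = 1100 Pa / 299000 m = 3.68×10⁻³ Pa/m
Geostrophic balance (pressure-gradient force = Coriolis force):
V_g = (1/(fρ)) |∂P/∂n| = 3.68×10⁻³ / (6.16×10⁻⁵ × 0.683) = 87.4 m/s
Converting: 87.4 m/s × 3.6 = 310 km/h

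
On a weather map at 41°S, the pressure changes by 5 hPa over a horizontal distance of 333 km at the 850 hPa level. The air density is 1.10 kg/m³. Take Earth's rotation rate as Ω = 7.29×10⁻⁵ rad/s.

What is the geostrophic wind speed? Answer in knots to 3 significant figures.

27.7 knots

Coriolis parameter at 41°S:
f = 2Ω sin φ = 2 × 7.29×10⁻⁵ × sin 41° = 9.57×10⁻⁵ s⁻¹
Pressure gradient: |∂P/∂n| = 500 Pa / 333000 m = 1.50×10⁻³ Pa/m
Geostrophic balance (pressure-gradient force = Coriolis force):
V_g = (1/(fρ)) |∂P/∂n| = 1.50×10⁻³ / (9.57×10⁻⁵ × 1.10) = 14.3 m/s
Converting: 14.3 m/s × 1.944 = 27.7 knots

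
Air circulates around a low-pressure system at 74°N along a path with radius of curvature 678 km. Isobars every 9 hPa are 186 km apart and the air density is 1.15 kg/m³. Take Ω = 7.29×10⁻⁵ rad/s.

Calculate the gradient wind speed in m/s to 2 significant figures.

Coriolis parameter at 74°N:
f = 2Ω sin φ = 2 × 7.29×10⁻⁵ × sin 74° = 1.40×10⁻⁴ s⁻¹
Pressure gradient: |∂P/∂n| = 900 Pa / 186000 m = 4.84×10⁻³ Pa/m
Geostrophic speed: V_g = |∂P/∂n|/(fρ) = 4.84×10⁻³/(1.40×10⁻⁴ × 1.15) = 30.0 m/s
Around a low, centrifugal force acts outward with Coriolis, so pressure-gradient force balances both:
(1/ρ)|∂P/∂n| = fV + V²/R  →  V² + fR·V − fR·V_g = 0
With fR = 1.40×10⁻⁴ × 678×10³ m = 95.0 m/s:
V = [−fR + √((fR)² + 4 fR V_g)]/2 = [−95.0 + √(95.0² + 4×95.0×30)]/2 = 24 m/s
Subgeostrophic (V < V_g = 30 m/s), as expected around a low.

24 m/s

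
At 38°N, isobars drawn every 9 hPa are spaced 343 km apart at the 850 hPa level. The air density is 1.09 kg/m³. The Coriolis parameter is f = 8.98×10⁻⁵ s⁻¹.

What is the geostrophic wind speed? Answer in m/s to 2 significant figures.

27 m/s

Pressure gradient: |∂P/∂n| = 900 Pa / 343000 m = 2.62×10⁻³ Pa/m
Geostrophic balance (pressure-gradient force = Coriolis force):
V_g = (1/(fρ)) |∂P/∂n| = 2.62×10⁻³ / (8.98×10⁻⁵ × 1.09) = 26.8 m/s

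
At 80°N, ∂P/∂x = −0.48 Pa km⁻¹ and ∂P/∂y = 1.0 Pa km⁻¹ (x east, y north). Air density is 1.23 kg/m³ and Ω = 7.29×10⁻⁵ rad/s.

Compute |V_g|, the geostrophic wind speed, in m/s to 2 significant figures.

Coriolis parameter at 80°N:
f = 2Ω sin φ = 2 × 7.29×10⁻⁵ × sin 80° = 1.44×10⁻⁴ s⁻¹
Component geostrophic relations (x east, y north):
u_g = −(1/(fρ)) ∂P/∂y,  v_g = (1/(fρ)) ∂P/∂x
u_g = −(1.0×10⁻³)/(1.44×10⁻⁴ × 1.23) = −5.66 m/s;  v_g = (−0.48×10⁻³)/(1.44×10⁻⁴ × 1.23) = −2.72 m/s
|V_g| = √(u_g² + v_g²) = 6.28 m/s

6.3 m/s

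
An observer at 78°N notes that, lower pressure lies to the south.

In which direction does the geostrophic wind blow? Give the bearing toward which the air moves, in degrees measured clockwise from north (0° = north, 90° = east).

270°

The pressure-gradient force points toward the south (bearing 180°).
Geostrophic balance: in the Northern Hemisphere the Coriolis force deflects motion to the right, so the geostrophic wind blows 90° to the right of the pressure-gradient force (low pressure on the left).
Rotating 180° by 90° clockwise gives 270° — the wind blows toward the west.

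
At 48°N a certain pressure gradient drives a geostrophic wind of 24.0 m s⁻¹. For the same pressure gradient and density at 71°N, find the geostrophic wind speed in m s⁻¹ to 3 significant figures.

With the same pressure gradient and density, V_g ∝ 1/f ∝ 1/sin φ.
V₂ = V₁ · sin φ₁ / sin φ₂ = 24.0 × sin 48° / sin 71°
V₂ = 24.0 × 0.7431/0.9455 = 18.9 m s⁻¹

18.9 m s⁻¹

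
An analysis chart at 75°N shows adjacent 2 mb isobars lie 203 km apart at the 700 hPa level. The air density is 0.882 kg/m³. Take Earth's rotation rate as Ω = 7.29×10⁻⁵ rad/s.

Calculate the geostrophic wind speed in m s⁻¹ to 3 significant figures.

Coriolis parameter at 75°N:
f = 2Ω sin φ = 2 × 7.29×10⁻⁵ × sin 75° = 1.41×10⁻⁴ s⁻¹
Pressure gradient: |∂P/∂n| = 200 Pa / 203000 m = 9.85×10⁻⁴ Pa/m
Geostrophic balance (pressure-gradient force = Coriolis force):
V_g = (1/(fρ)) |∂P/∂n| = 9.85×10⁻⁴ / (1.41×10⁻⁴ × 0.882) = 7.93 m/s

7.93 m s⁻¹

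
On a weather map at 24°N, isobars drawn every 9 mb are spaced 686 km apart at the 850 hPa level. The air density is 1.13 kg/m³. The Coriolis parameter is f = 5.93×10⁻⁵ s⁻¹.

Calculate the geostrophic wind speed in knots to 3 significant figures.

38.1 knots

Pressure gradient: |∂P/∂n| = 900 Pa / 686000 m = 1.31×10⁻³ Pa/m
Geostrophic balance (pressure-gradient force = Coriolis force):
V_g = (1/(fρ)) |∂P/∂n| = 1.31×10⁻³ / (5.93×10⁻⁵ × 1.13) = 19.6 m/s
Converting: 19.6 m/s × 1.944 = 38.1 knots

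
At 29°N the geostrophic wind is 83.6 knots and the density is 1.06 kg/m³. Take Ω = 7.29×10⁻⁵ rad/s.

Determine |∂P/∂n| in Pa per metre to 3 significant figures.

3.22×10⁻³ Pa/m

Coriolis parameter at 29°N:
f = 2Ω sin φ = 2 × 7.29×10⁻⁵ × sin 29° = 7.07×10⁻⁵ s⁻¹
Wind speed in SI: 83.6 knots = 43.0 m/s
Geostrophic balance rearranged: |∂P/∂n| = f ρ V_g
|∂P/∂n| = 7.07×10⁻⁵ × 1.06 × 43.0 = 3.22×10⁻³ Pa/m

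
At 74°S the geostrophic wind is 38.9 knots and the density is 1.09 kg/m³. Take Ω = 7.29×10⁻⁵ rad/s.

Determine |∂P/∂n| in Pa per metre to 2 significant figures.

3.1×10⁻³ Pa/m

Coriolis parameter at 74°S:
f = 2Ω sin φ = 2 × 7.29×10⁻⁵ × sin 74° = 1.40×10⁻⁴ s⁻¹
Wind speed in SI: 38.9 knots = 20.0 m/s
Geostrophic balance rearranged: |∂P/∂n| = f ρ V_g
|∂P/∂n| = 1.40×10⁻⁴ × 1.09 × 20.0 = 3.06×10⁻³ Pa/m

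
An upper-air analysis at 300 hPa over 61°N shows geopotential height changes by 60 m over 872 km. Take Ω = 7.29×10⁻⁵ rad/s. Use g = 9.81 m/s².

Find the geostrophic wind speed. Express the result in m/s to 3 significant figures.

5.29 m/s

Coriolis parameter at 61°N:
f = 2Ω sin φ = 2 × 7.29×10⁻⁵ × sin 61° = 1.28×10⁻⁴ s⁻¹
Height gradient: |∂Z/∂n| = 60 m / 872000 m = 6.88×10⁻⁵
On a pressure surface, geostrophic balance gives V_g = (g/f)|∂Z/∂n|:
V_g = 9.81 × 6.88×10⁻⁵ / 1.28×10⁻⁴ = 5.29 m/s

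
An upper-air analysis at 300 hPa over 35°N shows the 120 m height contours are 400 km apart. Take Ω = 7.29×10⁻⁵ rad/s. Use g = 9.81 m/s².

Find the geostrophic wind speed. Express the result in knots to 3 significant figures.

68.4 knots

Coriolis parameter at 35°N:
f = 2Ω sin φ = 2 × 7.29×10⁻⁵ × sin 35° = 8.36×10⁻⁵ s⁻¹
Height gradient: |∂Z/∂n| = 120 m / 400000 m = 3.00×10⁻⁴
On a pressure surface, geostrophic balance gives V_g = (g/f)|∂Z/∂n|:
V_g = 9.81 × 3.00×10⁻⁴ / 8.36×10⁻⁵ = 35.2 m/s
Converting: 35.2 m/s × 1.944 = 68.4 knots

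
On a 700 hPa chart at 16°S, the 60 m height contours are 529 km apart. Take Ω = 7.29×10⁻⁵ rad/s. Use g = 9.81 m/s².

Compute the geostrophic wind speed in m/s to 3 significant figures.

Coriolis parameter at 16°S:
f = 2Ω sin φ = 2 × 7.29×10⁻⁵ × sin 16° = 4.02×10⁻⁵ s⁻¹
Height gradient: |∂Z/∂n| = 60 m / 529000 m = 1.13×10⁻⁴
On a pressure surface, geostrophic balance gives V_g = (g/f)|∂Z/∂n|:
V_g = 9.81 × 1.13×10⁻⁴ / 4.02×10⁻⁵ = 27.7 m/s

27.7 m/s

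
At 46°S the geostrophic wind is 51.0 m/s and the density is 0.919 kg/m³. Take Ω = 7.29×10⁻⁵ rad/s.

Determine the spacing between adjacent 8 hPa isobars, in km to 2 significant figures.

160 km

Coriolis parameter at 46°S:
f = 2Ω sin φ = 2 × 7.29×10⁻⁵ × sin 46° = 1.05×10⁻⁴ s⁻¹
Geostrophic balance rearranged: |∂P/∂n| = f ρ V_g
|∂P/∂n| = 1.05×10⁻⁴ × 0.919 × 51.0 = 4.92×10⁻³ Pa/m
Isobar spacing: Δn = ΔP/|∂P/∂n| = 800 Pa / 4.92×10⁻³ Pa/m = 162747 m ≈ 160 km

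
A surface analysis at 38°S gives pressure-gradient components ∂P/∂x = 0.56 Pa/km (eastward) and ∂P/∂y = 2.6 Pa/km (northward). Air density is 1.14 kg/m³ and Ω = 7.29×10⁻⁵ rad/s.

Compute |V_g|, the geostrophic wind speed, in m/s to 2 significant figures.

Coriolis parameter at 38°S:
f = 2Ω sin φ = 2 × 7.29×10⁻⁵ × sin 38° = 8.98×10⁻⁵ s⁻¹
In the Southern Hemisphere f is negative: f = −8.98×10⁻⁵ s⁻¹.
Component geostrophic relations (x east, y north):
u_g = −(1/(fρ)) ∂P/∂y,  v_g = (1/(fρ)) ∂P/∂x
u_g = −(2.6×10⁻³)/(−8.98×10⁻⁵ × 1.14) = 25.4 m/s;  v_g = (0.56×10⁻³)/(−8.98×10⁻⁵ × 1.14) = −5.47 m/s
|V_g| = √(u_g² + v_g²) = 26.0 m/s

26 m/s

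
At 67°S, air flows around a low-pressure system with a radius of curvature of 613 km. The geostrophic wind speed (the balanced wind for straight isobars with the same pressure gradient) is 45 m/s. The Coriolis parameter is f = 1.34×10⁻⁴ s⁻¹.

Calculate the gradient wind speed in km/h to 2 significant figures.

120 km/h

Around a low, centrifugal force acts outward with Coriolis, so pressure-gradient force balances both:
(1/ρ)|∂P/∂n| = fV + V²/R  →  V² + fR·V − fR·V_g = 0
With fR = 1.34×10⁻⁴ × 613×10³ m = 82.1 m/s:
V = [−fR + √((fR)² + 4 fR V_g)]/2 = [−82.1 + √(82.1² + 4×82.1×45)]/2 = 32.3 m/s
Subgeostrophic (V < V_g = 45 m/s), as expected around a low.
Converting: 32.3 m/s × 3.6 = 120 km/h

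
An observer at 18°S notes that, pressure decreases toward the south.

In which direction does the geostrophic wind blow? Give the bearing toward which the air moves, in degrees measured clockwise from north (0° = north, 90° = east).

090°

The pressure-gradient force points toward the south (bearing 180°).
Geostrophic balance: in the Southern Hemisphere the Coriolis force deflects motion to the left, so the geostrophic wind blows 90° to the left of the pressure-gradient force (low pressure on the right).
Rotating 180° by 90° counterclockwise gives 090° — the wind blows toward the east.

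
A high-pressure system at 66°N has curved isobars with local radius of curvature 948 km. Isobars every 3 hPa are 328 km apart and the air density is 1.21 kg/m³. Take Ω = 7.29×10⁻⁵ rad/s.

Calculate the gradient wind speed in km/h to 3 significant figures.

21.4 km/h

Coriolis parameter at 66°N:
f = 2Ω sin φ = 2 × 7.29×10⁻⁵ × sin 66° = 1.33×10⁻⁴ s⁻¹
Pressure gradient: |∂P/∂n| = 300 Pa / 328000 m = 9.15×10⁻⁴ Pa/m
Geostrophic speed: V_g = |∂P/∂n|/(fρ) = 9.15×10⁻⁴/(1.33×10⁻⁴ × 1.21) = 5.68 m/s
Around a high, pressure-gradient force acts outward with centrifugal, so Coriolis balances both:
fV = (1/ρ)|∂P/∂n| + V²/R  →  V² − fR·V + fR·V_g = 0
With fR = 1.33×10⁻⁴ × 948×10³ m = 126 m/s:
V = [fR − √((fR)² − 4 fR V_g)]/2 = [126 − √(126² − 4×126×5.68)]/2 = 5.96 m/s
Supergeostrophic (V > V_g = 5.68 m/s), as expected around a high.
Converting: 5.96 m/s × 3.6 = 21.4 km/h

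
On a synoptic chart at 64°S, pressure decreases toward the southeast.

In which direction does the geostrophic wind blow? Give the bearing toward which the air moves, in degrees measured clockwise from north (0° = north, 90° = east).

The pressure-gradient force points toward the southeast (bearing 135°).
Geostrophic balance: in the Southern Hemisphere the Coriolis force deflects motion to the left, so the geostrophic wind blows 90° to the left of the pressure-gradient force (low pressure on the right).
Rotating 135° by 90° counterclockwise gives 045° — the wind blows toward the northeast.

045°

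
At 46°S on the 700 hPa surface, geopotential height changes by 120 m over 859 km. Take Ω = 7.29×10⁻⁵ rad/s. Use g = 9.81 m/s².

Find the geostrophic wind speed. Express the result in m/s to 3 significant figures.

Coriolis parameter at 46°S:
f = 2Ω sin φ = 2 × 7.29×10⁻⁵ × sin 46° = 1.05×10⁻⁴ s⁻¹
Height gradient: |∂Z/∂n| = 120 m / 859000 m = 1.40×10⁻⁴
On a pressure surface, geostrophic balance gives V_g = (g/f)|∂Z/∂n|:
V_g = 9.81 × 1.40×10⁻⁴ / 1.05×10⁻⁴ = 13.1 m/s

13.1 m/s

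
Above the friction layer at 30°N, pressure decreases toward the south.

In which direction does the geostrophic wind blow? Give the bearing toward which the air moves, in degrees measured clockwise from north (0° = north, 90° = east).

The pressure-gradient force points toward the south (bearing 180°).
Geostrophic balance: in the Northern Hemisphere the Coriolis force deflects motion to the right, so the geostrophic wind blows 90° to the right of the pressure-gradient force (low pressure on the left).
Rotating 180° by 90° clockwise gives 270° — the wind blows toward the west.

270°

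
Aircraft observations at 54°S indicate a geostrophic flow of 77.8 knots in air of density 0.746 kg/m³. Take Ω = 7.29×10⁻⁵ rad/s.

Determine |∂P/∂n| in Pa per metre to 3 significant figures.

3.52×10⁻³ Pa/m

Coriolis parameter at 54°S:
f = 2Ω sin φ = 2 × 7.29×10⁻⁵ × sin 54° = 1.18×10⁻⁴ s⁻¹
Wind speed in SI: 77.8 knots = 40.0 m/s
Geostrophic balance rearranged: |∂P/∂n| = f ρ V_g
|∂P/∂n| = 1.18×10⁻⁴ × 0.746 × 40.0 = 3.52×10⁻³ Pa/m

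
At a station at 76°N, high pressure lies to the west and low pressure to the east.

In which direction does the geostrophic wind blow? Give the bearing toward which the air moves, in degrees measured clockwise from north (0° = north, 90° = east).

The pressure-gradient force points toward the east (bearing 090°).
Geostrophic balance: in the Northern Hemisphere the Coriolis force deflects motion to the right, so the geostrophic wind blows 90° to the right of the pressure-gradient force (low pressure on the left).
Rotating 090° by 90° clockwise gives 180° — the wind blows toward the south.

180°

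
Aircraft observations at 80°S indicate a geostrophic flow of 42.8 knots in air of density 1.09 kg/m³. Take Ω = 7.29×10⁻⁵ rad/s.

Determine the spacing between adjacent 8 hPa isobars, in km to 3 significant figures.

232 km

Coriolis parameter at 80°S:
f = 2Ω sin φ = 2 × 7.29×10⁻⁵ × sin 80° = 1.44×10⁻⁴ s⁻¹
Wind speed in SI: 42.8 knots = 22.0 m/s
Geostrophic balance rearranged: |∂P/∂n| = f ρ V_g
|∂P/∂n| = 1.44×10⁻⁴ × 1.09 × 22.0 = 3.45×10⁻³ Pa/m
Isobar spacing: Δn = ΔP/|∂P/∂n| = 800 Pa / 3.45×10⁻³ Pa/m = 232152 m ≈ 232 km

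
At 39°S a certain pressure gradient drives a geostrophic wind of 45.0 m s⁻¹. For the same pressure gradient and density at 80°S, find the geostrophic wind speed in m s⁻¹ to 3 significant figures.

With the same pressure gradient and density, V_g ∝ 1/f ∝ 1/sin φ.
V₂ = V₁ · sin φ₁ / sin φ₂ = 45.0 × sin 39° / sin 80°
V₂ = 45.0 × 0.6293/0.9848 = 28.8 m s⁻¹

28.8 m s⁻¹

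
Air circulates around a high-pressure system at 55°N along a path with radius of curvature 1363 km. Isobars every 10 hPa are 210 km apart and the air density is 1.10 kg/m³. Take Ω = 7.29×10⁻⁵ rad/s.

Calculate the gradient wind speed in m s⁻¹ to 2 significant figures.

Coriolis parameter at 55°N:
f = 2Ω sin φ = 2 × 7.29×10⁻⁵ × sin 55° = 1.19×10⁻⁴ s⁻¹
Pressure gradient: |∂P/∂n| = 1000 Pa / 210000 m = 4.76×10⁻³ Pa/m
Geostrophic speed: V_g = |∂P/∂n|/(fρ) = 4.76×10⁻³/(1.19×10⁻⁴ × 1.10) = 36.2 m/s
Around a high, pressure-gradient force acts outward with centrifugal, so Coriolis balances both:
fV = (1/ρ)|∂P/∂n| + V²/R  →  V² − fR·V + fR·V_g = 0
With fR = 1.19×10⁻⁴ × 1363×10³ m = 163 m/s:
V = [fR − √((fR)² − 4 fR V_g)]/2 = [163 − √(163² − 4×163×36.2)]/2 = 54.5 m/s
Supergeostrophic (V > V_g = 36.2 m/s), as expected around a high.

54 m s⁻¹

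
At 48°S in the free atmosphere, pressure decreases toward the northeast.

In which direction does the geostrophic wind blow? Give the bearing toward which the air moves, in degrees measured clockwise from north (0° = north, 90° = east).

315°

The pressure-gradient force points toward the northeast (bearing 045°).
Geostrophic balance: in the Southern Hemisphere the Coriolis force deflects motion to the left, so the geostrophic wind blows 90° to the left of the pressure-gradient force (low pressure on the right).
Rotating 045° by 90° counterclockwise gives 315° — the wind blows toward the northwest.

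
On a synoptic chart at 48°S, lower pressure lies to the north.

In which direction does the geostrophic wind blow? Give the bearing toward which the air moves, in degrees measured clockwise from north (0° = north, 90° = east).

The pressure-gradient force points toward the north (bearing 000°).
Geostrophic balance: in the Southern Hemisphere the Coriolis force deflects motion to the left, so the geostrophic wind blows 90° to the left of the pressure-gradient force (low pressure on the right).
Rotating 000° by 90° counterclockwise gives 270° — the wind blows toward the west.

270°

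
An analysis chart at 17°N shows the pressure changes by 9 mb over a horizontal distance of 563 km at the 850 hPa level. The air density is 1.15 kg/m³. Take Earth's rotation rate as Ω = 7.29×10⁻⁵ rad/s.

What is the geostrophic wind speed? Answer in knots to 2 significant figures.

Coriolis parameter at 17°N:
f = 2Ω sin φ = 2 × 7.29×10⁻⁵ × sin 17° = 4.26×10⁻⁵ s⁻¹
Pressure gradient: |∂P/∂n| = 900 Pa / 563000 m = 1.60×10⁻³ Pa/m
Geostrophic balance (pressure-gradient force = Coriolis force):
V_g = (1/(fρ)) |∂P/∂n| = 1.60×10⁻³ / (4.26×10⁻⁵ × 1.15) = 32.6 m/s
Converting: 32.6 m/s × 1.944 = 63 knots

63 knots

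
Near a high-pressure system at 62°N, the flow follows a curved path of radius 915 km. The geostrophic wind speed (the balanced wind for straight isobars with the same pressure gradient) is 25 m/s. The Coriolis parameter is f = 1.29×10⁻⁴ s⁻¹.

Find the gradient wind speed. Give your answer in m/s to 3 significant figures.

35.9 m/s

Around a high, pressure-gradient force acts outward with centrifugal, so Coriolis balances both:
fV = (1/ρ)|∂P/∂n| + V²/R  →  V² − fR·V + fR·V_g = 0
With fR = 1.29×10⁻⁴ × 915×10³ m = 118 m/s:
V = [fR − √((fR)² − 4 fR V_g)]/2 = [118 − √(118² − 4×118×25)]/2 = 35.9 m/s
Supergeostrophic (V > V_g = 25 m/s), as expected around a high.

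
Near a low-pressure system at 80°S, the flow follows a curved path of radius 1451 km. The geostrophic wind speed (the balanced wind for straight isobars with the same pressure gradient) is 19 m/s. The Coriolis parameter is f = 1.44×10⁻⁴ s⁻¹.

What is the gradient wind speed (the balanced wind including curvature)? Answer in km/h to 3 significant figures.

63.1 km/h

Around a low, centrifugal force acts outward with Coriolis, so pressure-gradient force balances both:
(1/ρ)|∂P/∂n| = fV + V²/R  →  V² + fR·V − fR·V_g = 0
With fR = 1.44×10⁻⁴ × 1451×10³ m = 209 m/s:
V = [−fR + √((fR)² + 4 fR V_g)]/2 = [−209 + √(209² + 4×209×19)]/2 = 17.5 m/s
Subgeostrophic (V < V_g = 19 m/s), as expected around a low.
Converting: 17.5 m/s × 3.6 = 63.1 km/h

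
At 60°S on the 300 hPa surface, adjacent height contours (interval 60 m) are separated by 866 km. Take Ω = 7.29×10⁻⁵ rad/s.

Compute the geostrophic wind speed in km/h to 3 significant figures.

19.4 km/h

Coriolis parameter at 60°S:
f = 2Ω sin φ = 2 × 7.29×10⁻⁵ × sin 60° = 1.26×10⁻⁴ s⁻¹
Height gradient: |∂Z/∂n| = 60 m / 866000 m = 6.93×10⁻⁵
On a pressure surface, geostrophic balance gives V_g = (g/f)|∂Z/∂n|:
V_g = 9.81 × 6.93×10⁻⁵ / 1.26×10⁻⁴ = 5.38 m/s
Converting: 5.38 m/s × 3.6 = 19.4 km/h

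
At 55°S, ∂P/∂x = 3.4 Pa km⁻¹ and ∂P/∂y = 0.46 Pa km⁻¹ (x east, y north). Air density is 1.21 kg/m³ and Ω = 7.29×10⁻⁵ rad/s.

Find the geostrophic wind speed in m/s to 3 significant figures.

Coriolis parameter at 55°S:
f = 2Ω sin φ = 2 × 7.29×10⁻⁵ × sin 55° = 1.19×10⁻⁴ s⁻¹
In the Southern Hemisphere f is negative: f = −1.19×10⁻⁴ s⁻¹.
Component geostrophic relations (x east, y north):
u_g = −(1/(fρ)) ∂P/∂y,  v_g = (1/(fρ)) ∂P/∂x
u_g = −(0.46×10⁻³)/(−1.19×10⁻⁴ × 1.21) = 3.18 m/s;  v_g = (3.4×10⁻³)/(−1.19×10⁻⁴ × 1.21) = −23.5 m/s
|V_g| = √(u_g² + v_g²) = 23.7 m/s

23.7 m/s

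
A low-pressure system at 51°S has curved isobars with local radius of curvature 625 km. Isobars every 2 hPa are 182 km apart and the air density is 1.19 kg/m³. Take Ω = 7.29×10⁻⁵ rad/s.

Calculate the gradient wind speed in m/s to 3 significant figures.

7.38 m/s

Coriolis parameter at 51°S:
f = 2Ω sin φ = 2 × 7.29×10⁻⁵ × sin 51° = 1.13×10⁻⁴ s⁻¹
Pressure gradient: |∂P/∂n| = 200 Pa / 182000 m = 1.10×10⁻³ Pa/m
Geostrophic speed: V_g = |∂P/∂n|/(fρ) = 1.10×10⁻³/(1.13×10⁻⁴ × 1.19) = 8.15 m/s
Around a low, centrifugal force acts outward with Coriolis, so pressure-gradient force balances both:
(1/ρ)|∂P/∂n| = fV + V²/R  →  V² + fR·V − fR·V_g = 0
With fR = 1.13×10⁻⁴ × 625×10³ m = 70.8 m/s:
V = [−fR + √((fR)² + 4 fR V_g)]/2 = [−70.8 + √(70.8² + 4×70.8×8.15)]/2 = 7.38 m/s
Subgeostrophic (V < V_g = 8.15 m/s), as expected around a low.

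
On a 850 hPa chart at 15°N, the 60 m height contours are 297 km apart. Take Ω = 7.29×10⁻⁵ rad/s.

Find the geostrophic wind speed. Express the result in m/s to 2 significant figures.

53 m/s

Coriolis parameter at 15°N:
f = 2Ω sin φ = 2 × 7.29×10⁻⁵ × sin 15° = 3.77×10⁻⁵ s⁻¹
Height gradient: |∂Z/∂n| = 60 m / 297000 m = 2.02×10⁻⁴
On a pressure surface, geostrophic balance gives V_g = (g/f)|∂Z/∂n|:
V_g = 9.81 × 2.02×10⁻⁴ / 3.77×10⁻⁵ = 52.5 m/s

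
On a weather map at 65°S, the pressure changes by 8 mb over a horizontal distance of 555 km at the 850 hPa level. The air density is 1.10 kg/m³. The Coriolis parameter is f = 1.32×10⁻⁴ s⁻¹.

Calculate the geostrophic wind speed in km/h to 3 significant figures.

35.7 km/h

Pressure gradient: |∂P/∂n| = 800 Pa / 555000 m = 1.44×10⁻³ Pa/m
Geostrophic balance (pressure-gradient force = Coriolis force):
V_g = (1/(fρ)) |∂P/∂n| = 1.44×10⁻³ / (1.32×10⁻⁴ × 1.10) = 9.93 m/s
Converting: 9.93 m/s × 3.6 = 35.7 km/h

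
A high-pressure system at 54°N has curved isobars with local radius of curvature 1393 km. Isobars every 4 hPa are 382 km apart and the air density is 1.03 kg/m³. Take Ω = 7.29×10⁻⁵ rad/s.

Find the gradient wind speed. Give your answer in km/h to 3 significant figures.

32.9 km/h

Coriolis parameter at 54°N:
f = 2Ω sin φ = 2 × 7.29×10⁻⁵ × sin 54° = 1.18×10⁻⁴ s⁻¹
Pressure gradient: |∂P/∂n| = 400 Pa / 382000 m = 1.05×10⁻³ Pa/m
Geostrophic speed: V_g = |∂P/∂n|/(fρ) = 1.05×10⁻³/(1.18×10⁻⁴ × 1.03) = 8.62 m/s
Around a high, pressure-gradient force acts outward with centrifugal, so Coriolis balances both:
fV = (1/ρ)|∂P/∂n| + V²/R  →  V² − fR·V + fR·V_g = 0
With fR = 1.18×10⁻⁴ × 1393×10³ m = 164 m/s:
V = [fR − √((fR)² − 4 fR V_g)]/2 = [164 − √(164² − 4×164×8.62)]/2 = 9.13 m/s
Supergeostrophic (V > V_g = 8.62 m/s), as expected around a high.
Converting: 9.13 m/s × 3.6 = 32.9 km/h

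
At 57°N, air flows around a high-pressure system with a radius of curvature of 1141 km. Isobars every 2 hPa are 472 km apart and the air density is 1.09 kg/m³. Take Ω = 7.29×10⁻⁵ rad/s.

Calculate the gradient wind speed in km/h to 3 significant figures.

11.7 km/h

Coriolis parameter at 57°N:
f = 2Ω sin φ = 2 × 7.29×10⁻⁵ × sin 57° = 1.22×10⁻⁴ s⁻¹
Pressure gradient: |∂P/∂n| = 200 Pa / 472000 m = 4.24×10⁻⁴ Pa/m
Geostrophic speed: V_g = |∂P/∂n|/(fρ) = 4.24×10⁻⁴/(1.22×10⁻⁴ × 1.09) = 3.18 m/s
Around a high, pressure-gradient force acts outward with centrifugal, so Coriolis balances both:
fV = (1/ρ)|∂P/∂n| + V²/R  →  V² − fR·V + fR·V_g = 0
With fR = 1.22×10⁻⁴ × 1141×10³ m = 140 m/s:
V = [fR − √((fR)² − 4 fR V_g)]/2 = [140 − √(140² − 4×140×3.18)]/2 = 3.26 m/s
Supergeostrophic (V > V_g = 3.18 m/s), as expected around a high.
Converting: 3.26 m/s × 3.6 = 11.7 km/h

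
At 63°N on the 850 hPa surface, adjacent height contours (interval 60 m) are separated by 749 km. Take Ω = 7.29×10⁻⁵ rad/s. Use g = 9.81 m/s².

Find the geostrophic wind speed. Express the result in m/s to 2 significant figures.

6.0 m/s

Coriolis parameter at 63°N:
f = 2Ω sin φ = 2 × 7.29×10⁻⁵ × sin 63° = 1.30×10⁻⁴ s⁻¹
Height gradient: |∂Z/∂n| = 60 m / 749000 m = 8.01×10⁻⁵
On a pressure surface, geostrophic balance gives V_g = (g/f)|∂Z/∂n|:
V_g = 9.81 × 8.01×10⁻⁵ / 1.30×10⁻⁴ = 6.05 m/s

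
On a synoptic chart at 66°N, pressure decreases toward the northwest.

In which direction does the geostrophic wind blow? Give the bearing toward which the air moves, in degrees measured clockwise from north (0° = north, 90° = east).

The pressure-gradient force points toward the northwest (bearing 315°).
Geostrophic balance: in the Northern Hemisphere the Coriolis force deflects motion to the right, so the geostrophic wind blows 90° to the right of the pressure-gradient force (low pressure on the left).
Rotating 315° by 90° clockwise gives 045° — the wind blows toward the northeast.

045°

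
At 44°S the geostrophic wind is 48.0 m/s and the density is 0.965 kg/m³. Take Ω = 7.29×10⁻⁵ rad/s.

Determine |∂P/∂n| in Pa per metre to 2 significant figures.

4.7×10⁻³ Pa/m

Coriolis parameter at 44°S:
f = 2Ω sin φ = 2 × 7.29×10⁻⁵ × sin 44° = 1.01×10⁻⁴ s⁻¹
Geostrophic balance rearranged: |∂P/∂n| = f ρ V_g
|∂P/∂n| = 1.01×10⁻⁴ × 0.965 × 48.0 = 4.69×10⁻³ Pa/m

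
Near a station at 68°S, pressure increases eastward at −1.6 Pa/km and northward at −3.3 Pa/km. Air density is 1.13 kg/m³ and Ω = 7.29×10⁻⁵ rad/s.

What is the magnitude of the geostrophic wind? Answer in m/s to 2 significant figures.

Coriolis parameter at 68°S:
f = 2Ω sin φ = 2 × 7.29×10⁻⁵ × sin 68° = 1.35×10⁻⁴ s⁻¹
In the Southern Hemisphere f is negative: f = −1.35×10⁻⁴ s⁻¹.
Component geostrophic relations (x east, y north):
u_g = −(1/(fρ)) ∂P/∂y,  v_g = (1/(fρ)) ∂P/∂x
u_g = −(−3.3×10⁻³)/(−1.35×10⁻⁴ × 1.13) = −21.6 m/s;  v_g = (−1.6×10⁻³)/(−1.35×10⁻⁴ × 1.13) = 10.5 m/s
|V_g| = √(u_g² + v_g²) = 24.0 m/s

24 m/s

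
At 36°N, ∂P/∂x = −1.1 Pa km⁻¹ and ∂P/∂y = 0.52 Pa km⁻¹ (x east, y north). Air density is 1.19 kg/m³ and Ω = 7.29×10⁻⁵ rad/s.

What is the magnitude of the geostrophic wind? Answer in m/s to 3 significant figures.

Coriolis parameter at 36°N:
f = 2Ω sin φ = 2 × 7.29×10⁻⁵ × sin 36° = 8.57×10⁻⁵ s⁻¹
Component geostrophic relations (x east, y north):
u_g = −(1/(fρ)) ∂P/∂y,  v_g = (1/(fρ)) ∂P/∂x
u_g = −(0.52×10⁻³)/(8.57×10⁻⁵ × 1.19) = −5.10 m/s;  v_g = (−1.1×10⁻³)/(8.57×10⁻⁵ × 1.19) = −10.8 m/s
|V_g| = √(u_g² + v_g²) = 11.9 m/s

11.9 m/s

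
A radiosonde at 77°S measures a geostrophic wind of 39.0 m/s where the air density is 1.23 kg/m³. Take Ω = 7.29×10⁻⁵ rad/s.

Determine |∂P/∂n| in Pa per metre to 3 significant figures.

6.81×10⁻³ Pa/m

Coriolis parameter at 77°S:
f = 2Ω sin φ = 2 × 7.29×10⁻⁵ × sin 77° = 1.42×10⁻⁴ s⁻¹
Geostrophic balance rearranged: |∂P/∂n| = f ρ V_g
|∂P/∂n| = 1.42×10⁻⁴ × 1.23 × 39.0 = 6.81×10⁻³ Pa/m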